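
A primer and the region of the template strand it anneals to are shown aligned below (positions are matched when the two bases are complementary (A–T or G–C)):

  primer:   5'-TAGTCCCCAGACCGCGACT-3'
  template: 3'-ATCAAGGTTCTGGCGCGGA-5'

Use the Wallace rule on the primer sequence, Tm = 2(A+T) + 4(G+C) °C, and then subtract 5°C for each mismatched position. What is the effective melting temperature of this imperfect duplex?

47°C

Primer base counts: A=4, T=3, G=4, C=8 → A+T=7, G+C=12
Perfect-match Tm = 2(7) + 4(12) = 14 + 48 = 62°C
Mismatches (positions where the bases are not complementary): 3 (at positions 5, 8, 17)
Effective Tm = 62 − 3×5 = 62 − 15 = 47°C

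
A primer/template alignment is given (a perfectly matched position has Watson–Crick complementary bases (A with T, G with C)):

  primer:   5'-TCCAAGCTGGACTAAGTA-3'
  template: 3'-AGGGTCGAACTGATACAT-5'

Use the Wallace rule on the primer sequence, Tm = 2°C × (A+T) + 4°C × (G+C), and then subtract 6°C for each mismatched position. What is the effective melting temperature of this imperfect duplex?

34°C

Primer base counts: A=6, T=4, G=4, C=4 → A+T=10, G+C=8
Perfect-match Tm = 2(10) + 4(8) = 20 + 32 = 52°C
Mismatches (positions where the bases are not complementary): 3 (at positions 4, 9, 15)
Effective Tm = 52 − 3×6 = 52 − 18 = 34°C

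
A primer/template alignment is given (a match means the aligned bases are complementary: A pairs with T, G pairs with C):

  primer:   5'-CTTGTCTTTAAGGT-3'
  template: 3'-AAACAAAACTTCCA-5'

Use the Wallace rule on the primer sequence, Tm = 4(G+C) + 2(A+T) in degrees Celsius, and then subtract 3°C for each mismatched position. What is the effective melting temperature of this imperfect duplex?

Primer base counts: A=2, T=7, G=3, C=2 → A+T=9, G+C=5
Perfect-match Tm = 2(9) + 4(5) = 18 + 20 = 38°C
Mismatches (positions where the bases are not complementary): 3 (at positions 1, 6, 9)
Effective Tm = 38 − 3×3 = 38 − 9 = 29°C

29°C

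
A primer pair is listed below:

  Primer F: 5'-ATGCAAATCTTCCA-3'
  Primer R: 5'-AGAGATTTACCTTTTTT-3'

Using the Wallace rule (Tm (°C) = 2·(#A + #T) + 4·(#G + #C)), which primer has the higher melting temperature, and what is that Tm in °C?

Primer R, 42°C

Primer F: A+T=9, G+C=5 → Tm = 2(9)+4(5) = 38°C
Primer R: A+T=13, G+C=4 → Tm = 2(13)+4(4) = 42°C
38°C vs 42°C → primer R is higher.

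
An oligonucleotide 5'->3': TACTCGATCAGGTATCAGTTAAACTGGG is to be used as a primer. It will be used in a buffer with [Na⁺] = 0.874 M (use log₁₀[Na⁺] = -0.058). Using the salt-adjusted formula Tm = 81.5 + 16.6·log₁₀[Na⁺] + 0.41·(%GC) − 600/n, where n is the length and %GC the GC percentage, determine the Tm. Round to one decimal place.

Length n = 28. Counting bases: A=8, C=5, G=7, T=8
G+C = 12, so %GC = 12/28 × 100 = 42.857%
Salt term: 16.6 × (-0.058) = -0.963
GC term: 0.41 × 42.857 = 17.571; length term: −600/28 = −21.429
Tm = 81.5 + (-0.963) + 17.571 − 21.429 = 76.679 → 76.7°C

76.7°C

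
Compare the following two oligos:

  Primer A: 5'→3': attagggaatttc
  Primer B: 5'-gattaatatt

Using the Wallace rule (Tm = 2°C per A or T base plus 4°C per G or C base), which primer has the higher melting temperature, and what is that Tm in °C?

Primer A: A+T=9, G+C=4 → Tm = 2(9)+4(4) = 34°C
Primer B: A+T=9, G+C=1 → Tm = 2(9)+4(1) = 22°C
34°C vs 22°C → primer A is higher.

Primer A, 34°C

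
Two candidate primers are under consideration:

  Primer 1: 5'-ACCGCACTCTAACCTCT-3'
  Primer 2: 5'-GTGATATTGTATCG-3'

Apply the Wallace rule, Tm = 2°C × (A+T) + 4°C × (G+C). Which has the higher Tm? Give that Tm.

Primer 1: A+T=8, G+C=9 → Tm = 2(8)+4(9) = 52°C
Primer 2: A+T=9, G+C=5 → Tm = 2(9)+4(5) = 38°C
52°C vs 38°C → primer 1 is higher.

Primer 1, 52°C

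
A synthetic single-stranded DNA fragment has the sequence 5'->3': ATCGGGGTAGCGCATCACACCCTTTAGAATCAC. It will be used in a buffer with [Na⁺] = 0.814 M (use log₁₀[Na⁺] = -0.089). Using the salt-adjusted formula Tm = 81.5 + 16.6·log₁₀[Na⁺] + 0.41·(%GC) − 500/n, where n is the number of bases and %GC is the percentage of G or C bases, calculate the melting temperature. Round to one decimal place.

86.0°C

Length n = 33. Base counts: A=9, T=7, C=10, G=7
G+C = 17, so %GC = 17/33 × 100 = 51.515%
Salt term: 16.6 × (-0.089) = -1.477
GC term: 0.41 × 51.515 = 21.121; length term: −500/33 = −15.152
Tm = 81.5 + (-1.477) + 21.121 − 15.152 = 85.992 → 86.0°C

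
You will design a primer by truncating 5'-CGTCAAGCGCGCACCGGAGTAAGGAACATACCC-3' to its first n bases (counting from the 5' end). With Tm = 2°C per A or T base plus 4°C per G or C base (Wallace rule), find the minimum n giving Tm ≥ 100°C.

First 31 bases: CGTCAAGCGCGCACCGGAGTAAGGAACATAC → Tm = 98°C (< 100°C)
First 32 bases: CGTCAAGCGCGCACCGGAGTAAGGAACATACC → Tm = 102°C (≥ 100°C)
Since every base adds ≥2°C, Tm only increases with n, so the threshold is first crossed at n = 32.

n = 32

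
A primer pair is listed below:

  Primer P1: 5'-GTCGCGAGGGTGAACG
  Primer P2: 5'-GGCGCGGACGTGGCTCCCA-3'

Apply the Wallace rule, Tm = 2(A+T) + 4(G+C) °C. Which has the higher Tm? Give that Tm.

Primer P2, 68°C

Primer P1: A+T=5, G+C=11 → Tm = 2(5)+4(11) = 54°C
Primer P2: A+T=4, G+C=15 → Tm = 2(4)+4(15) = 68°C
54°C vs 68°C → primer P2 is higher.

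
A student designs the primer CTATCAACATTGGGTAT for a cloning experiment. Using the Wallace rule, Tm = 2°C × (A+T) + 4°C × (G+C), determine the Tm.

46°C

A=5, C=3, T=6, G=3
A+T = 11, G+C = 6
Tm = 2×11 + 4×6 = 46°C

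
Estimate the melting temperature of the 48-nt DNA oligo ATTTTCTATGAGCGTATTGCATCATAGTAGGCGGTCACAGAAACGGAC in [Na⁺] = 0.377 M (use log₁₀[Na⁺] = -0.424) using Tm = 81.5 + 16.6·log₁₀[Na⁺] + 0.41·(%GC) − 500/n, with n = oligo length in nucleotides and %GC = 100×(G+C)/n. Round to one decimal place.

82.0°C

Length n = 48. Scanning the sequence gives G=12, A=14, T=13, C=9.
G+C = 21, so %GC = 21/48 × 100 = 43.75%
Salt term: 16.6 × (-0.424) = -7.038
GC term: 0.41 × 43.75 = 17.938; length term: −500/48 = −10.417
Tm = 81.5 + (-7.038) + 17.938 − 10.417 = 81.983 → 82.0°C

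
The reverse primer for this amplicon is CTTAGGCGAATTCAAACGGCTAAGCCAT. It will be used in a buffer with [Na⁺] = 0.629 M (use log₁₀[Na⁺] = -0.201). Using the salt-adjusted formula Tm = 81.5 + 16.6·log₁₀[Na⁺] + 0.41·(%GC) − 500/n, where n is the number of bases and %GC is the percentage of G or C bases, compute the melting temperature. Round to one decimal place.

79.3°C

Length n = 28. Scanning the sequence gives G=6, A=9, T=6, C=7.
G+C = 13, so %GC = 13/28 × 100 = 46.429%
Salt term: 16.6 × (-0.201) = -3.337
GC term: 0.41 × 46.429 = 19.036; length term: −500/28 = −17.857
Tm = 81.5 + (-3.337) + 19.036 − 17.857 = 79.342 → 79.3°C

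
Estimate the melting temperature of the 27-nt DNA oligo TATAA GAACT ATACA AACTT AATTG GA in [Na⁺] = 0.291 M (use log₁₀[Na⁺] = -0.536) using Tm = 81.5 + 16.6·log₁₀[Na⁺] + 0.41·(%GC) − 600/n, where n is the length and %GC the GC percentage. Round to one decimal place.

Length n = 27. Counting bases: C=3, G=3, A=13, T=8
G+C = 6, so %GC = 6/27 × 100 = 22.222%
Salt term: 16.6 × (-0.536) = -8.898
GC term: 0.41 × 22.222 = 9.111; length term: −600/27 = −22.222
Tm = 81.5 + (-8.898) + 9.111 − 22.222 = 59.491 → 59.5°C

59.5°C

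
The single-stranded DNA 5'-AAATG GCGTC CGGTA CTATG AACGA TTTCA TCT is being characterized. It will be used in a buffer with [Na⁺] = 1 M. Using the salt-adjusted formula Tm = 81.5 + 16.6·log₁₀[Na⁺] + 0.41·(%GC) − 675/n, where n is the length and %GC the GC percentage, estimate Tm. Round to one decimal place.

78.4°C

Length n = 33. Scanning the sequence gives C=7, A=9, T=10, G=7.
G+C = 14, so %GC = 14/33 × 100 = 42.424%
Salt term: 16.6 × (0) = 0
GC term: 0.41 × 42.424 = 17.394; length term: −675/33 = −20.455
Tm = 81.5 + (0) + 17.394 − 20.455 = 78.439 → 78.4°C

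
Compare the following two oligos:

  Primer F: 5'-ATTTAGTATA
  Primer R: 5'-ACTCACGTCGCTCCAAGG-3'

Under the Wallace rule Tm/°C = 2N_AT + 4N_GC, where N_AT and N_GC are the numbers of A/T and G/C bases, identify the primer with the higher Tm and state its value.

Primer R, 58°C

Primer F: A+T=9, G+C=1 → Tm = 2(9)+4(1) = 22°C
Primer R: A+T=7, G+C=11 → Tm = 2(7)+4(11) = 58°C
22°C vs 58°C → primer R is higher.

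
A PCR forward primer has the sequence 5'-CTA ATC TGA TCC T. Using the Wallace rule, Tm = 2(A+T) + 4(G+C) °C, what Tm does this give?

36°C

Base counts: C=4, G=1, A=3, T=5
So N_AT = 8 and N_GC = 5.
Tm = 2×8 + 4×5 = 36°C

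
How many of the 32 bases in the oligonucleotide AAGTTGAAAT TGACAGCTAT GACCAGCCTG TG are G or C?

14

Counting bases: C=6, A=10, G=8, T=8
G+C = 8 + 6 = 14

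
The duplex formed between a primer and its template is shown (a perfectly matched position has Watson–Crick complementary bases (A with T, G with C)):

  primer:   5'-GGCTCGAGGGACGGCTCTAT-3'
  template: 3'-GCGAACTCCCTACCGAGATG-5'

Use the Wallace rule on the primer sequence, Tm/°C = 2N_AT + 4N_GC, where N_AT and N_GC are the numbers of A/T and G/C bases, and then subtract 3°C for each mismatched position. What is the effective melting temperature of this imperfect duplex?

54°C

Primer base counts: A=3, T=4, G=8, C=5 → A+T=7, G+C=13
Perfect-match Tm = 2(7) + 4(13) = 14 + 52 = 66°C
Mismatches (positions where the bases are not complementary): 4 (at positions 1, 5, 12, 20)
Effective Tm = 66 − 4×3 = 66 − 12 = 54°C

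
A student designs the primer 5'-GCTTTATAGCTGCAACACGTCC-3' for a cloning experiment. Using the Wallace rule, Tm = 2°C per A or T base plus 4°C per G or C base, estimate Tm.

66°C

Counting bases: T=6, G=4, A=5, C=7
A+T = 11, G+C = 11
Tm = 2(11) + 4(11) = 22 + 44 = 66°C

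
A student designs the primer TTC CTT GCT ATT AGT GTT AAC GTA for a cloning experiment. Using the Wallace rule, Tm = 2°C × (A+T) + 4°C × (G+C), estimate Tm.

64°C

Counting bases: T=11, G=4, C=4, A=5
So N_AT = 16 and N_GC = 8.
Tm = 4·8 + 2·16 = 32 + 32 = 64°C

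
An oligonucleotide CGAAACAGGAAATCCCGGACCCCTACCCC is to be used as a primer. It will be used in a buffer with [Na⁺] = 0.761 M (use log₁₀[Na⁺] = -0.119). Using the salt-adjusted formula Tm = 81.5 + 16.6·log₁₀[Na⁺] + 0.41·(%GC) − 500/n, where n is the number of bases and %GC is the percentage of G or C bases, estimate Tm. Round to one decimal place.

Length n = 29. T=2, G=5, C=13, A=9
G+C = 18, so %GC = 18/29 × 100 = 62.069%
Salt term: 16.6 × (-0.119) = -1.975
GC term: 0.41 × 62.069 = 25.448; length term: −500/29 = −17.241
Tm = 81.5 + (-1.975) + 25.448 − 17.241 = 87.732 → 87.7°C

87.7°C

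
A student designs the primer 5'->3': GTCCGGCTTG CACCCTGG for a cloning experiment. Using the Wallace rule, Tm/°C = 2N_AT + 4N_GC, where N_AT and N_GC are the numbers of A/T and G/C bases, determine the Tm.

G=6, A=1, C=7, T=4
So N_AT = 5 and N_GC = 13.
Tm = 2(5) + 4(13) = 10 + 52 = 62°C

62°C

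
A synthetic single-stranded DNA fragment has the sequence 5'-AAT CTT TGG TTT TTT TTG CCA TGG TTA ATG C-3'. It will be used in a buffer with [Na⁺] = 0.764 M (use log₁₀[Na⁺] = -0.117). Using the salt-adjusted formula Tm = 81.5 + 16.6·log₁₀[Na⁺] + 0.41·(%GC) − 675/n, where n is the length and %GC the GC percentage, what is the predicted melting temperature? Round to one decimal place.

71.0°C

Length n = 31. A=5, T=16, C=4, G=6
G+C = 10, so %GC = 10/31 × 100 = 32.258%
Salt term: 16.6 × (-0.117) = -1.942
GC term: 0.41 × 32.258 = 13.226; length term: −675/31 = −21.774
Tm = 81.5 + (-1.942) + 13.226 − 21.774 = 71.01 → 71.0°C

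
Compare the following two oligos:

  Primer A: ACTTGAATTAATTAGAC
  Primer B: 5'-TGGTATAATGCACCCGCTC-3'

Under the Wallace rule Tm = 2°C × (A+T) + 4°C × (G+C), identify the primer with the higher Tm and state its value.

Primer A: A+T=13, G+C=4 → Tm = 2(13)+4(4) = 42°C
Primer B: A+T=9, G+C=10 → Tm = 2(9)+4(10) = 58°C
42°C vs 58°C → primer B is higher.

Primer B, 58°C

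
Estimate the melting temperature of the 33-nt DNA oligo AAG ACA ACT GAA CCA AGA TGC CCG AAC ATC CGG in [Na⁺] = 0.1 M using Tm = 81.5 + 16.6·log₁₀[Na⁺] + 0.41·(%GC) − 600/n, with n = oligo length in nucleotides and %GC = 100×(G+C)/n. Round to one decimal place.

Length n = 33. T=3, G=7, A=13, C=10
G+C = 17, so %GC = 17/33 × 100 = 51.515%
Salt term: 16.6 × (-1) = -16.6
GC term: 0.41 × 51.515 = 21.121; length term: −600/33 = −18.182
Tm = 81.5 + (-16.6) + 21.121 − 18.182 = 67.839 → 67.8°C

67.8°C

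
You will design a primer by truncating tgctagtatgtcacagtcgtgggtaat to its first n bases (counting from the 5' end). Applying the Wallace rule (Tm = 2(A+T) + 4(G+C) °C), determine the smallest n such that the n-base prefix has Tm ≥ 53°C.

n = 19

First 18 bases: TGCTAGTATGTCACAGTC → Tm = 52°C (< 53°C)
First 19 bases: TGCTAGTATGTCACAGTCG → Tm = 56°C (≥ 53°C)
Since every base adds ≥2°C, Tm only increases with n, so the threshold is first crossed at n = 19.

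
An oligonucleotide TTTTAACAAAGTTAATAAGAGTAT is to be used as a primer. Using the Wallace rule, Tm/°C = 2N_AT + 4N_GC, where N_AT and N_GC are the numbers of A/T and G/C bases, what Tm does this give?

A=11, C=1, G=3, T=9
AT pairs contribute 20, GC pairs contribute 4.
Tm = 2(20) + 4(4) = 40 + 16 = 56°C

56°C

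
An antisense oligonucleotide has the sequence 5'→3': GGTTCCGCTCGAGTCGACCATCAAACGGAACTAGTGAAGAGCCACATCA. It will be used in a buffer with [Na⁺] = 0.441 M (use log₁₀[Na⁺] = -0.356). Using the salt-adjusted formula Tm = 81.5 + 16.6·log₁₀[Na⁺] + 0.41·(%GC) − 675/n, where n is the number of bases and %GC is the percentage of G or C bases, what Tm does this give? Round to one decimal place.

83.6°C

Length n = 49. Base counts: G=12, C=14, A=15, T=8
G+C = 26, so %GC = 26/49 × 100 = 53.061%
Salt term: 16.6 × (-0.356) = -5.91
GC term: 0.41 × 53.061 = 21.755; length term: −675/49 = −13.776
Tm = 81.5 + (-5.91) + 21.755 − 13.776 = 83.569 → 83.6°C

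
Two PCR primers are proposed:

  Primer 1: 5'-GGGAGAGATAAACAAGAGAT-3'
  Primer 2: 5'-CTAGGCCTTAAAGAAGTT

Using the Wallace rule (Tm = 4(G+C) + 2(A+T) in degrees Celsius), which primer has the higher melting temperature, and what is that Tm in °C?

Primer 1: A+T=12, G+C=8 → Tm = 2(12)+4(8) = 56°C
Primer 2: A+T=11, G+C=7 → Tm = 2(11)+4(7) = 50°C
56°C vs 50°C → primer 1 is higher.

Primer 1, 56°C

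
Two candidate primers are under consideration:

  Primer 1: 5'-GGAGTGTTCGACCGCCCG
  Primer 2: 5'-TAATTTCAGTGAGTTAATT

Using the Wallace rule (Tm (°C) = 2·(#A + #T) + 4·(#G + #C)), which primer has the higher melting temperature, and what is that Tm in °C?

Primer 1, 62°C

Primer 1: A+T=5, G+C=13 → Tm = 2(5)+4(13) = 62°C
Primer 2: A+T=15, G+C=4 → Tm = 2(15)+4(4) = 46°C
62°C vs 46°C → primer 1 is higher.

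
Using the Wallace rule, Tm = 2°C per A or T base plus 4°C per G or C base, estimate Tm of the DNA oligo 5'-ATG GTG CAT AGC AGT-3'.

44°C

Base counts: A=4, G=5, T=4, C=2
A+T = 8, G+C = 7
Tm = 2(8) + 4(7) = 16 + 28 = 44°C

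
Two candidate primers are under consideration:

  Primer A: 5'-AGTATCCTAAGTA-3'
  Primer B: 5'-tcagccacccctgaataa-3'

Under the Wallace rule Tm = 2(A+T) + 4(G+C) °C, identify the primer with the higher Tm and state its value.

Primer B, 54°C

Primer A: A+T=9, G+C=4 → Tm = 2(9)+4(4) = 34°C
Primer B: A+T=9, G+C=9 → Tm = 2(9)+4(9) = 54°C
34°C vs 54°C → primer B is higher.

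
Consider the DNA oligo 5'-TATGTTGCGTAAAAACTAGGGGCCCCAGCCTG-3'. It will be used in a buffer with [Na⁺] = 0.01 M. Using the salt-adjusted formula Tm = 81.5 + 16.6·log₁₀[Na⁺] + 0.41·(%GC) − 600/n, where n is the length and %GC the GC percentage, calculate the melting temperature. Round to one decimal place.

Length n = 32. C=8, G=9, A=8, T=7
G+C = 17, so %GC = 17/32 × 100 = 53.125%
Salt term: 16.6 × (-2) = -33.2
GC term: 0.41 × 53.125 = 21.781; length term: −600/32 = −18.75
Tm = 81.5 + (-33.2) + 21.781 − 18.75 = 51.331 → 51.3°C

51.3°C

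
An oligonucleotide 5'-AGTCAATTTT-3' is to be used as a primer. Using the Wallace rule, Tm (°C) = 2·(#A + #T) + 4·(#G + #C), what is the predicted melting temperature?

24°C

Scanning the sequence gives G=1, T=5, C=1, A=3.
So N_AT = 8 and N_GC = 2.
Tm = 4·2 + 2·8 = 8 + 16 = 24°C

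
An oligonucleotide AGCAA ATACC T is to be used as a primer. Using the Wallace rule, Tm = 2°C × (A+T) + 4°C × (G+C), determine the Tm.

30°C

Base counts: A=5, T=2, C=3, G=1
AT pairs contribute 7, GC pairs contribute 4.
Tm = 4·4 + 2·7 = 16 + 14 = 30°C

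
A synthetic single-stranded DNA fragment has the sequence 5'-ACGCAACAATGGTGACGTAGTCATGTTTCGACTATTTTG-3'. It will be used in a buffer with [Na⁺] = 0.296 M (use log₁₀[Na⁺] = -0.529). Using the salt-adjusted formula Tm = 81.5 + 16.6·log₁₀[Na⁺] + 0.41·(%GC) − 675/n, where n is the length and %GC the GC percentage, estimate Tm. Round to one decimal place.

72.2°C

Length n = 39. Counting bases: C=7, G=9, A=10, T=13
G+C = 16, so %GC = 16/39 × 100 = 41.026%
Salt term: 16.6 × (-0.529) = -8.781
GC term: 0.41 × 41.026 = 16.821; length term: −675/39 = −17.308
Tm = 81.5 + (-8.781) + 16.821 − 17.308 = 72.232 → 72.2°C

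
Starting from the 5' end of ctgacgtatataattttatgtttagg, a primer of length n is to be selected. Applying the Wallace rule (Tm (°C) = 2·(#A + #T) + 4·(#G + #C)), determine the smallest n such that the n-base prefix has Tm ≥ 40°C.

First 15 bases: CTGACGTATATAATT → Tm = 38°C (< 40°C)
First 16 bases: CTGACGTATATAATTT → Tm = 40°C (≥ 40°C)
Since every base adds ≥2°C, Tm only increases with n, so the threshold is first crossed at n = 16.

n = 16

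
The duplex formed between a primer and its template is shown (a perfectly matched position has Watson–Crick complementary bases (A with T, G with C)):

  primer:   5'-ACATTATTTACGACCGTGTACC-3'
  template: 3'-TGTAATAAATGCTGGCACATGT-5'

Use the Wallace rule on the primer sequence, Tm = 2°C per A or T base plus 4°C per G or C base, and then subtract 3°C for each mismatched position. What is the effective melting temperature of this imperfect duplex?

Primer base counts: A=6, T=7, G=3, C=6 → A+T=13, G+C=9
Perfect-match Tm = 2(13) + 4(9) = 26 + 36 = 62°C
Mismatches (positions where the bases are not complementary): 1 (at position 22)
Effective Tm = 62 − 1×3 = 62 − 3 = 59°C

59°C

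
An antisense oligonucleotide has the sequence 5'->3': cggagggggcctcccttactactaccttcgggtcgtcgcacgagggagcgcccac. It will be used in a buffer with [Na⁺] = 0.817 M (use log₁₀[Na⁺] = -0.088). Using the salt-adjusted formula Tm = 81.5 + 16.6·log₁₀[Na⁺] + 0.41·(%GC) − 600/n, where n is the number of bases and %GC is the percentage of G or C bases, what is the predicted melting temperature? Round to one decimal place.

Length n = 55. Scanning the sequence gives C=20, T=9, G=18, A=8.
G+C = 38, so %GC = 38/55 × 100 = 69.091%
Salt term: 16.6 × (-0.088) = -1.461
GC term: 0.41 × 69.091 = 28.327; length term: −600/55 = −10.909
Tm = 81.5 + (-1.461) + 28.327 − 10.909 = 97.457 → 97.5°C

97.5°C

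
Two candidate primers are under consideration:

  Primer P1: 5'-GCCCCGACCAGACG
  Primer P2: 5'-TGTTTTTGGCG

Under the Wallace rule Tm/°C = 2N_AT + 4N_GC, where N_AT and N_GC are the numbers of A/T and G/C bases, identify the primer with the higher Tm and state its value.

Primer P1, 50°C

Primer P1: A+T=3, G+C=11 → Tm = 2(3)+4(11) = 50°C
Primer P2: A+T=6, G+C=5 → Tm = 2(6)+4(5) = 32°C
50°C vs 32°C → primer P1 is higher.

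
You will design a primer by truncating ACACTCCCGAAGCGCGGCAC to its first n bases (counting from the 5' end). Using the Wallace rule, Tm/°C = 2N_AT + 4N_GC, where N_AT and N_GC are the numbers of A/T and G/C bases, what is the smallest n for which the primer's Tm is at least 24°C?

n = 8

First 7 bases: ACACTCC → Tm = 22°C (< 24°C)
First 8 bases: ACACTCCC → Tm = 26°C (≥ 24°C)
Each additional base adds 2°C (A/T) or 4°C (G/C), so Tm is non-decreasing in n; n = 8 is the first length to reach 24°C.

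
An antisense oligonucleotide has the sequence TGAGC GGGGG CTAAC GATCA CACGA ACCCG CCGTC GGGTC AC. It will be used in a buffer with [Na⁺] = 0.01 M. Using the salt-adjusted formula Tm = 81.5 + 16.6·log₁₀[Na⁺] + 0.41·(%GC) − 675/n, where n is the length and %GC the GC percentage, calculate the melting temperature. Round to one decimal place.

59.6°C

Length n = 42. G=14, A=9, C=14, T=5
G+C = 28, so %GC = 28/42 × 100 = 66.667%
Salt term: 16.6 × (-2) = -33.2
GC term: 0.41 × 66.667 = 27.333; length term: −675/42 = −16.071
Tm = 81.5 + (-33.2) + 27.333 − 16.071 = 59.562 → 59.6°C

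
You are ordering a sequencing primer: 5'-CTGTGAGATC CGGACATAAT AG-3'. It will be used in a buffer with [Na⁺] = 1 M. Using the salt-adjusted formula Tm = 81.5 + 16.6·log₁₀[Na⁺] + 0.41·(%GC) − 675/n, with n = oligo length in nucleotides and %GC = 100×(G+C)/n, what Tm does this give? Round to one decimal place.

Length n = 22. Scanning the sequence gives T=5, C=4, G=6, A=7.
G+C = 10, so %GC = 10/22 × 100 = 45.455%
Salt term: 16.6 × (0) = 0
GC term: 0.41 × 45.455 = 18.637; length term: −675/22 = −30.682
Tm = 81.5 + (0) + 18.637 − 30.682 = 69.455 → 69.5°C

69.5°C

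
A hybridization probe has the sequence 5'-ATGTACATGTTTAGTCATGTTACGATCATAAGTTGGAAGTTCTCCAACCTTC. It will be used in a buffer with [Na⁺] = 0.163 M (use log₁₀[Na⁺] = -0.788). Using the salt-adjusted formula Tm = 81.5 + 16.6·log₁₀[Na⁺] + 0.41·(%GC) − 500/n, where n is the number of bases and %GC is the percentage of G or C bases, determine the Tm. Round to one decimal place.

Length n = 52. T=19, A=14, C=10, G=9
G+C = 19, so %GC = 19/52 × 100 = 36.538%
Salt term: 16.6 × (-0.788) = -13.081
GC term: 0.41 × 36.538 = 14.981; length term: −500/52 = −9.615
Tm = 81.5 + (-13.081) + 14.981 − 9.615 = 73.785 → 73.8°C

73.8°C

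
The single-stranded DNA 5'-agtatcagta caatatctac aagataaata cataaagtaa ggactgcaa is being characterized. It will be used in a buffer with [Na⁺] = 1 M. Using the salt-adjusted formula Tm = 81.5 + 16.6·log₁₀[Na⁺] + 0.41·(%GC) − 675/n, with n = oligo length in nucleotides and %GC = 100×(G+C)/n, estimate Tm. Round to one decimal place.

Length n = 49. Counting bases: C=7, T=11, G=7, A=24
G+C = 14, so %GC = 14/49 × 100 = 28.571%
Salt term: 16.6 × (0) = 0
GC term: 0.41 × 28.571 = 11.714; length term: −675/49 = −13.776
Tm = 81.5 + (0) + 11.714 − 13.776 = 79.438 → 79.4°C

79.4°C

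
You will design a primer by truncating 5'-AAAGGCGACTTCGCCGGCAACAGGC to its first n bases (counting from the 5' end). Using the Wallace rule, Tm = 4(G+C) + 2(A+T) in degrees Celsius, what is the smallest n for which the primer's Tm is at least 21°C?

First 6 bases: AAAGGC → Tm = 18°C (< 21°C)
First 7 bases: AAAGGCG → Tm = 22°C (≥ 21°C)
Since every base adds ≥2°C, Tm only increases with n, so the threshold is first crossed at n = 7.

n = 7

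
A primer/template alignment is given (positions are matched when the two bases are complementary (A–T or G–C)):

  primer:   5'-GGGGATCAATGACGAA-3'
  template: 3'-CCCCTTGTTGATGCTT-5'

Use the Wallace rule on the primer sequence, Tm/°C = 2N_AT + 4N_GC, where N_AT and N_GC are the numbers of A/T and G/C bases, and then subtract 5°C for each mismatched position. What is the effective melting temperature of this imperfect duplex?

33°C

Primer base counts: A=6, T=2, G=6, C=2 → A+T=8, G+C=8
Perfect-match Tm = 2(8) + 4(8) = 16 + 32 = 48°C
Mismatches (positions where the bases are not complementary): 3 (at positions 6, 10, 11)
Effective Tm = 48 − 3×5 = 48 − 15 = 33°C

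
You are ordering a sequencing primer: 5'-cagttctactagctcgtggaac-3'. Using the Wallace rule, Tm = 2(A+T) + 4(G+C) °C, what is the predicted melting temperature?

Scanning the sequence gives T=6, A=5, G=5, C=6.
AT pairs contribute 11, GC pairs contribute 11.
Tm = 2(11) + 4(11) = 22 + 44 = 66°C

66°C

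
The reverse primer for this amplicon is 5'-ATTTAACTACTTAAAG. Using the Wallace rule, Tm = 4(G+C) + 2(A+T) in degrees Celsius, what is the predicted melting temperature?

38°C

Scanning the sequence gives G=1, C=2, A=7, T=6.
So N_AT = 13 and N_GC = 3.
Tm = 4·3 + 2·13 = 12 + 26 = 38°C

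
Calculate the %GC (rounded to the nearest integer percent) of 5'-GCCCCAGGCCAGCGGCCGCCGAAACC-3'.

81%

T=0, C=13, G=8, A=5
G+C = 8 + 13 = 21 out of 26 bases
%GC = 21/26 × 100 = 80.77% ≈ 81%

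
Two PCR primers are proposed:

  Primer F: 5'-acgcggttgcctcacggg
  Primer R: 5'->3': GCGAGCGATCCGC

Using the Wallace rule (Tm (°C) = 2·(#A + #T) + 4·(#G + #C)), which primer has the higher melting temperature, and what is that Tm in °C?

Primer F: A+T=5, G+C=13 → Tm = 2(5)+4(13) = 62°C
Primer R: A+T=3, G+C=10 → Tm = 2(3)+4(10) = 46°C
62°C vs 46°C → primer F is higher.

Primer F, 62°C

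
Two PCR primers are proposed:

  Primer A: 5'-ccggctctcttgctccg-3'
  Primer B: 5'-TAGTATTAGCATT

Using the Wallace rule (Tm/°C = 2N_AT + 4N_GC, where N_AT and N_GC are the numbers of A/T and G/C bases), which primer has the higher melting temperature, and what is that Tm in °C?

Primer A: A+T=5, G+C=12 → Tm = 2(5)+4(12) = 58°C
Primer B: A+T=10, G+C=3 → Tm = 2(10)+4(3) = 32°C
58°C vs 32°C → primer A is higher.

Primer A, 58°C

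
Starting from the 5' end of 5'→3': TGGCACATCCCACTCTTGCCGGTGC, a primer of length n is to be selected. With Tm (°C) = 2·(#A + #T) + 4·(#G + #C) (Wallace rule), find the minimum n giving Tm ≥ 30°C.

First 9 bases: TGGCACATC → Tm = 28°C (< 30°C)
First 10 bases: TGGCACATCC → Tm = 32°C (≥ 30°C)
Since every base adds ≥2°C, Tm only increases with n, so the threshold is first crossed at n = 10.

n = 10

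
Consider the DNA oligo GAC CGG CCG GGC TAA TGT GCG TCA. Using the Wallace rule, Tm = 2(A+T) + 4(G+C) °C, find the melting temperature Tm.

80°C

Scanning the sequence gives A=4, C=7, T=4, G=9.
So N_AT = 8 and N_GC = 16.
Tm = 4·16 + 2·8 = 64 + 16 = 80°C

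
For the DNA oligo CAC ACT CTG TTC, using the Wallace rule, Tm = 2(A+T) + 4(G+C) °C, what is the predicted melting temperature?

36°C

T=4, C=5, G=1, A=2
So N_AT = 6 and N_GC = 6.
Tm = 2(6) + 4(6) = 12 + 24 = 36°C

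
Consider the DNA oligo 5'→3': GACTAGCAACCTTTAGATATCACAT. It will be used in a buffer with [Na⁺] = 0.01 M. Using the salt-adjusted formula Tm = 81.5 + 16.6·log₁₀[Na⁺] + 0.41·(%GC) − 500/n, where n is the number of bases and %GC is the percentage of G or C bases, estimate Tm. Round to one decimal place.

Length n = 25. Base counts: C=6, G=3, A=9, T=7
G+C = 9, so %GC = 9/25 × 100 = 36%
Salt term: 16.6 × (-2) = -33.2
GC term: 0.41 × 36 = 14.76; length term: −500/25 = −20
Tm = 81.5 + (-33.2) + 14.76 − 20 = 43.06 → 43.1°C

43.1°C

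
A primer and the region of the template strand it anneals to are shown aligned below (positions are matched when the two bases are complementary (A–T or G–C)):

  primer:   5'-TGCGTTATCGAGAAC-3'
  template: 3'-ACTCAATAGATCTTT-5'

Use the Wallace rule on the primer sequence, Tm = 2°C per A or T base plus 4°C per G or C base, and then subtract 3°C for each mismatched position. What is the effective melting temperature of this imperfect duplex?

35°C

Primer base counts: A=4, T=4, G=4, C=3 → A+T=8, G+C=7
Perfect-match Tm = 2(8) + 4(7) = 16 + 28 = 44°C
Mismatches (positions where the bases are not complementary): 3 (at positions 3, 10, 15)
Effective Tm = 44 − 3×3 = 44 − 9 = 35°C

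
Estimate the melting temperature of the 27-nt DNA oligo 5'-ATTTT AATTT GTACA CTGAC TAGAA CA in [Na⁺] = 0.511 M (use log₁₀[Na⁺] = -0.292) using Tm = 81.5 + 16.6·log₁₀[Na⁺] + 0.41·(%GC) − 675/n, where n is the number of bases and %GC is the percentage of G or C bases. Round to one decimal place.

62.3°C

Length n = 27. Counting bases: C=4, T=10, A=10, G=3
G+C = 7, so %GC = 7/27 × 100 = 25.926%
Salt term: 16.6 × (-0.292) = -4.847
GC term: 0.41 × 25.926 = 10.63; length term: −675/27 = −25
Tm = 81.5 + (-4.847) + 10.63 − 25 = 62.283 → 62.3°C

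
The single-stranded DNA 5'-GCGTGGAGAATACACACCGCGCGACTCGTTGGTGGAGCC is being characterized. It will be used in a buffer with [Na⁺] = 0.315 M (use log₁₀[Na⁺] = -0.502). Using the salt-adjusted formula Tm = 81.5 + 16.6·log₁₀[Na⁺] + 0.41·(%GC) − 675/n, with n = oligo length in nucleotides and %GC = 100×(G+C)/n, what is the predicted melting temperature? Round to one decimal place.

Length n = 39. T=6, C=11, A=8, G=14
G+C = 25, so %GC = 25/39 × 100 = 64.103%
Salt term: 16.6 × (-0.502) = -8.333
GC term: 0.41 × 64.103 = 26.282; length term: −675/39 = −17.308
Tm = 81.5 + (-8.333) + 26.282 − 17.308 = 82.141 → 82.1°C

82.1°C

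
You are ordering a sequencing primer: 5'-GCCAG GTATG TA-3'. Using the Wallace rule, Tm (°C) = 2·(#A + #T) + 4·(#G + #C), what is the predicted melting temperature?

C=2, G=4, T=3, A=3
A+T = 6, G+C = 6
Tm = 2(6) + 4(6) = 12 + 24 = 36°C

36°C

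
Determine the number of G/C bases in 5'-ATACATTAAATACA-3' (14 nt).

Base counts: A=8, G=0, C=2, T=4
G+C = 0 + 2 = 2

2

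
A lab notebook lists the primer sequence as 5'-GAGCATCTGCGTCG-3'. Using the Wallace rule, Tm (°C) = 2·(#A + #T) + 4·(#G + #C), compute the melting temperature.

46°C

Base counts: A=2, T=3, G=5, C=4
AT pairs contribute 5, GC pairs contribute 9.
Tm = 2(5) + 4(9) = 10 + 36 = 46°C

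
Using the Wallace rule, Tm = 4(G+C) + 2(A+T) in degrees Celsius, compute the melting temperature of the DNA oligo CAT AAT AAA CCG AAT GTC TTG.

Base counts: A=8, C=4, T=6, G=3
So N_AT = 14 and N_GC = 7.
Tm = 2×14 + 4×7 = 56°C

56°C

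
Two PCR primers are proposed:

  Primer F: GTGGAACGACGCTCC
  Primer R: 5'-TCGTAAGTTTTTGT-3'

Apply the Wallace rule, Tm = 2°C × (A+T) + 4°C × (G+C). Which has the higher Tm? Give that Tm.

Primer F, 50°C

Primer F: A+T=5, G+C=10 → Tm = 2(5)+4(10) = 50°C
Primer R: A+T=10, G+C=4 → Tm = 2(10)+4(4) = 36°C
50°C vs 36°C → primer F is higher.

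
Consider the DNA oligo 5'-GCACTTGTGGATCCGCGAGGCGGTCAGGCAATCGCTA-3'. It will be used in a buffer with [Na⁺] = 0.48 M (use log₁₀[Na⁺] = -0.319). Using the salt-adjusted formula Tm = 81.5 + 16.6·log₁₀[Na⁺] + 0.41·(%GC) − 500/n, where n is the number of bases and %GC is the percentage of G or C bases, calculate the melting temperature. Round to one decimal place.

88.2°C

Length n = 37. C=10, T=7, A=7, G=13
G+C = 23, so %GC = 23/37 × 100 = 62.162%
Salt term: 16.6 × (-0.319) = -5.295
GC term: 0.41 × 62.162 = 25.486; length term: −500/37 = −13.514
Tm = 81.5 + (-5.295) + 25.486 − 13.514 = 88.177 → 88.2°C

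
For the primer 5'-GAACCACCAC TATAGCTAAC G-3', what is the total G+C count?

10

Counting bases: A=8, G=3, T=3, C=7
Total G or C: 3 + 7 = 10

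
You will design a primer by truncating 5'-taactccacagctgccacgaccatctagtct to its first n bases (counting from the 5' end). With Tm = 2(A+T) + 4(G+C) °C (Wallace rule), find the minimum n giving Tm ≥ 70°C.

n = 22

First 21 bases: TAACTCCACAGCTGCCACGAC → Tm = 66°C (< 70°C)
First 22 bases: TAACTCCACAGCTGCCACGACC → Tm = 70°C (≥ 70°C)
Each additional base adds 2°C (A/T) or 4°C (G/C), so Tm is non-decreasing in n; n = 22 is the first length to reach 70°C.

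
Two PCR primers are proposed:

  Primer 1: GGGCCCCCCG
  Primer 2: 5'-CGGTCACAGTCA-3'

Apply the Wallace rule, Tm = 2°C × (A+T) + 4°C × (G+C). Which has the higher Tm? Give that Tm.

Primer 1, 40°C

Primer 1: A+T=0, G+C=10 → Tm = 2(0)+4(10) = 40°C
Primer 2: A+T=5, G+C=7 → Tm = 2(5)+4(7) = 38°C
40°C vs 38°C → primer 1 is higher.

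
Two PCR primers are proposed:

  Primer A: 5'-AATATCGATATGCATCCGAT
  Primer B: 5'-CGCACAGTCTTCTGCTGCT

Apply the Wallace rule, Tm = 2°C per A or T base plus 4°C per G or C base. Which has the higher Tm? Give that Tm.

Primer A: A+T=13, G+C=7 → Tm = 2(13)+4(7) = 54°C
Primer B: A+T=8, G+C=11 → Tm = 2(8)+4(11) = 60°C
54°C vs 60°C → primer B is higher.

Primer B, 60°C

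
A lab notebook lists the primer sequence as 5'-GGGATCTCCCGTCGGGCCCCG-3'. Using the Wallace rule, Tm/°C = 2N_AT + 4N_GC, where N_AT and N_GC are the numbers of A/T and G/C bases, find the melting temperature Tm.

T=3, C=9, G=8, A=1
A+T = 4, G+C = 17
Tm = 2(4) + 4(17) = 8 + 68 = 76°C

76°C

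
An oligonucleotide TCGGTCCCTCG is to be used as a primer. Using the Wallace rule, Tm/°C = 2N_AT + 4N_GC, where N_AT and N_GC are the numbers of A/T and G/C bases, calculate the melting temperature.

Scanning the sequence gives A=0, G=3, C=5, T=3.
A+T = 3, G+C = 8
Tm = 4·8 + 2·3 = 32 + 6 = 38°C

38°C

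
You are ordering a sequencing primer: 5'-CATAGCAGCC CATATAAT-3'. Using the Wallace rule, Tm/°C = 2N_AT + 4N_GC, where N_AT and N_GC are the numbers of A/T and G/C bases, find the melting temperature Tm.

Scanning the sequence gives A=7, C=5, T=4, G=2.
A+T = 11, G+C = 7
Tm = 2(11) + 4(7) = 22 + 28 = 50°C

50°C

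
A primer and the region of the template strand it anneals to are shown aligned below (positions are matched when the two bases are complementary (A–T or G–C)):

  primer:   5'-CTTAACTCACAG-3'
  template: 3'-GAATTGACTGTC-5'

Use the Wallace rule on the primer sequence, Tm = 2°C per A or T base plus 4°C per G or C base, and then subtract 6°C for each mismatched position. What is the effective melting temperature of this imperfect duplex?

Primer base counts: A=4, T=3, G=1, C=4 → A+T=7, G+C=5
Perfect-match Tm = 2(7) + 4(5) = 14 + 20 = 34°C
Mismatches (positions where the bases are not complementary): 1 (at position 8)
Effective Tm = 34 − 1×6 = 34 − 6 = 28°C

28°C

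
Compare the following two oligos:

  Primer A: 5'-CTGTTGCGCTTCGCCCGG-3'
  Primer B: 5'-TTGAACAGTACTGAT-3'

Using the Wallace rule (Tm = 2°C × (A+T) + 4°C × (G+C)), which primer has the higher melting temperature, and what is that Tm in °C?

Primer A, 62°C

Primer A: A+T=5, G+C=13 → Tm = 2(5)+4(13) = 62°C
Primer B: A+T=10, G+C=5 → Tm = 2(10)+4(5) = 40°C
62°C vs 40°C → primer A is higher.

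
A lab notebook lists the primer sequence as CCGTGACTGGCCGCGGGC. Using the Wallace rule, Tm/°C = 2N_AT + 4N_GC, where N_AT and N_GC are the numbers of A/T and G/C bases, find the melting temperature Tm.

66°C

Scanning the sequence gives A=1, T=2, G=8, C=7.
A+T = 3, G+C = 15
Tm = 4·15 + 2·3 = 60 + 6 = 66°C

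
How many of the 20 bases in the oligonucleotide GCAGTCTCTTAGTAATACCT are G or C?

8

Base counts: G=3, C=5, A=5, T=7
Total G or C: 3 + 5 = 8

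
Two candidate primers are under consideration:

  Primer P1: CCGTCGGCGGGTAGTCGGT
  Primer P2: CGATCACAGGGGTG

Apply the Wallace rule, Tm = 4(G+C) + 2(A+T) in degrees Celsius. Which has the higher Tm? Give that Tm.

Primer P1, 66°C

Primer P1: A+T=5, G+C=14 → Tm = 2(5)+4(14) = 66°C
Primer P2: A+T=5, G+C=9 → Tm = 2(5)+4(9) = 46°C
66°C vs 46°C → primer P1 is higher.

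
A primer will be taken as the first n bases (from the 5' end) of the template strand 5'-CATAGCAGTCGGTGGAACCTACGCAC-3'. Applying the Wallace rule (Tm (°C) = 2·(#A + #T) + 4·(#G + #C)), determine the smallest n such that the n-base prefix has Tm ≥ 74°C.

n = 24

First 23 bases: CATAGCAGTCGGTGGAACCTACG → Tm = 72°C (< 74°C)
First 24 bases: CATAGCAGTCGGTGGAACCTACGC → Tm = 76°C (≥ 74°C)
Since every base adds ≥2°C, Tm only increases with n, so the threshold is first crossed at n = 24.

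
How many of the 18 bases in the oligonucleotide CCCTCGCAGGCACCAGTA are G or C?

C=8, T=2, G=4, A=4
G+C = 4 + 8 = 12

12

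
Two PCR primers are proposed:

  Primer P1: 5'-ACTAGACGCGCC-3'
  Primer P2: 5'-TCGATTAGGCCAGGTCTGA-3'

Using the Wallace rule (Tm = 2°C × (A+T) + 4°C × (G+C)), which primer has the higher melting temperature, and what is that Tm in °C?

Primer P2, 58°C

Primer P1: A+T=4, G+C=8 → Tm = 2(4)+4(8) = 40°C
Primer P2: A+T=9, G+C=10 → Tm = 2(9)+4(10) = 58°C
40°C vs 58°C → primer P2 is higher.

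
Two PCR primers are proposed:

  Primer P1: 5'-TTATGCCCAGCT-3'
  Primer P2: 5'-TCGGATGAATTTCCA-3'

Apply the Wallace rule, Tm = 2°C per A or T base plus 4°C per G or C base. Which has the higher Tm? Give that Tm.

Primer P2, 42°C

Primer P1: A+T=6, G+C=6 → Tm = 2(6)+4(6) = 36°C
Primer P2: A+T=9, G+C=6 → Tm = 2(9)+4(6) = 42°C
36°C vs 42°C → primer P2 is higher.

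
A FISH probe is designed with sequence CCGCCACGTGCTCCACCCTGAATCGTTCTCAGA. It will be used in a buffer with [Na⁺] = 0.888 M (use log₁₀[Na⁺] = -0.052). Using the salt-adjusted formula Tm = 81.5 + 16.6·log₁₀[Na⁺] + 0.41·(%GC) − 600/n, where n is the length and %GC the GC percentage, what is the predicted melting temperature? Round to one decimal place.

87.3°C

Length n = 33. Counting bases: T=7, A=6, C=14, G=6
G+C = 20, so %GC = 20/33 × 100 = 60.606%
Salt term: 16.6 × (-0.052) = -0.863
GC term: 0.41 × 60.606 = 24.848; length term: −600/33 = −18.182
Tm = 81.5 + (-0.863) + 24.848 − 18.182 = 87.303 → 87.3°C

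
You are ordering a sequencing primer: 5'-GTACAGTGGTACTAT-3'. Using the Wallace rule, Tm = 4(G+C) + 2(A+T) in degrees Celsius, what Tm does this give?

42°C

T=5, A=4, C=2, G=4
So N_AT = 9 and N_GC = 6.
Tm = 2×9 + 4×6 = 42°C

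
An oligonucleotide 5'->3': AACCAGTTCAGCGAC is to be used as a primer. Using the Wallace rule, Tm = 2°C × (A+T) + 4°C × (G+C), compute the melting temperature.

C=5, A=5, T=2, G=3
So N_AT = 7 and N_GC = 8.
Tm = 4·8 + 2·7 = 32 + 14 = 46°C

46°C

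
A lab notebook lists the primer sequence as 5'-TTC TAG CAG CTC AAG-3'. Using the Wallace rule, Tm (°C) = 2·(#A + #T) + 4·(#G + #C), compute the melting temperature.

44°C

Scanning the sequence gives A=4, C=4, T=4, G=3.
A+T = 8, G+C = 7
Tm = 2×8 + 4×7 = 44°C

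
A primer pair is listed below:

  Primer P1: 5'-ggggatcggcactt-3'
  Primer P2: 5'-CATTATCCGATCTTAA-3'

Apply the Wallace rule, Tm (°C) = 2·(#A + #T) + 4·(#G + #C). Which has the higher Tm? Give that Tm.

Primer P1, 46°C

Primer P1: A+T=5, G+C=9 → Tm = 2(5)+4(9) = 46°C
Primer P2: A+T=11, G+C=5 → Tm = 2(11)+4(5) = 42°C
46°C vs 42°C → primer P1 is higher.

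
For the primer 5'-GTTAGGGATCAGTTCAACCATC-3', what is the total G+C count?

10

Counting bases: C=5, T=6, A=6, G=5
Total G or C: 5 + 5 = 10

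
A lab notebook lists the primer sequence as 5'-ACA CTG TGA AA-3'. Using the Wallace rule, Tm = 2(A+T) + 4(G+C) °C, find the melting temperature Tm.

30°C

Scanning the sequence gives C=2, A=5, G=2, T=2.
So N_AT = 7 and N_GC = 4.
Tm = 2(7) + 4(4) = 14 + 16 = 30°C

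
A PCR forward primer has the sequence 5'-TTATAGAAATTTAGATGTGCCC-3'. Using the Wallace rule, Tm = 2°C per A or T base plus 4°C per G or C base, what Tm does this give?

Scanning the sequence gives G=4, C=3, T=8, A=7.
AT pairs contribute 15, GC pairs contribute 7.
Tm = 2×15 + 4×7 = 58°C

58°C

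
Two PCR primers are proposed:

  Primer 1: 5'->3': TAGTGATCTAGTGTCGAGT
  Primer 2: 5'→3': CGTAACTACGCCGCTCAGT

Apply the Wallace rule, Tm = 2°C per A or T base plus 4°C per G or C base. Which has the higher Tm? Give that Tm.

Primer 1: A+T=11, G+C=8 → Tm = 2(11)+4(8) = 54°C
Primer 2: A+T=8, G+C=11 → Tm = 2(8)+4(11) = 60°C
54°C vs 60°C → primer 2 is higher.

Primer 2, 60°C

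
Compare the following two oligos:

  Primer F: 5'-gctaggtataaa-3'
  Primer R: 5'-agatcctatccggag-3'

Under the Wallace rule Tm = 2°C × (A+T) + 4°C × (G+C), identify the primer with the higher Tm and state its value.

Primer F: A+T=8, G+C=4 → Tm = 2(8)+4(4) = 32°C
Primer R: A+T=7, G+C=8 → Tm = 2(7)+4(8) = 46°C
32°C vs 46°C → primer R is higher.

Primer R, 46°C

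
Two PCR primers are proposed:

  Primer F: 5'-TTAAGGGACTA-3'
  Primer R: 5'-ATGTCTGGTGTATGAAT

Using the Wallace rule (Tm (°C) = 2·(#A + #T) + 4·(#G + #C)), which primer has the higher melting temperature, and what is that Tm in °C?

Primer F: A+T=7, G+C=4 → Tm = 2(7)+4(4) = 30°C
Primer R: A+T=11, G+C=6 → Tm = 2(11)+4(6) = 46°C
30°C vs 46°C → primer R is higher.

Primer R, 46°C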